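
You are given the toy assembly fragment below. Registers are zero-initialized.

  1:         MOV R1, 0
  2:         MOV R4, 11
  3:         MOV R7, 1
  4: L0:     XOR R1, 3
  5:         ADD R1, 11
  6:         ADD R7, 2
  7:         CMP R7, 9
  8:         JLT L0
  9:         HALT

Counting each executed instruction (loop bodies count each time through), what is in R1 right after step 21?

48

after MOV R1, 0: R1=0
after MOV R4, 11: R4=11
after MOV R7, 1: R7=1
after XOR R1, 3: R1=0^3=3
after ADD R1, 11: R1=3+11=14
after ADD R7, 2: R7=1+2=3
CMP R7, 9  (cmp 3,9)
JLT L0: taken
after XOR R1, 3: R1=14^3=13
after ADD R1, 11: R1=13+11=24
after ADD R7, 2: R7=3+2=5
CMP R7, 9  (cmp 5,9)
JLT L0: taken
after XOR R1, 3: R1=24^3=27
after ADD R1, 11: R1=27+11=38
after ADD R7, 2: R7=5+2=7
CMP R7, 9  (cmp 7,9)
JLT L0: taken
after XOR R1, 3: R1=38^3=37
after ADD R1, 11: R1=37+11=48
after ADD R7, 2: R7=7+2=9
After step 21: R1 = 48.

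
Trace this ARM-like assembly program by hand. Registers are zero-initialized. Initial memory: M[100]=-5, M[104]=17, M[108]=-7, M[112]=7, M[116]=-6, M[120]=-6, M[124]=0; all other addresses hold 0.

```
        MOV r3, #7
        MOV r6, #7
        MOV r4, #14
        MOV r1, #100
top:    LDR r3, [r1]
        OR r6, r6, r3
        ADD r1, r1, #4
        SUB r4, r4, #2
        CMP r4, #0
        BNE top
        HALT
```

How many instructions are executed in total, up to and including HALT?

r3=7
r6=7
r4=14
r1=100
r3=M[100]=-5
r6=7|(-5)=-1
r1=100+4=104
r4=14-2=12
CMP r4, #0  (cmp 12,0)
BNE top: taken
r3=M[104]=17
r6=(-1)|17=-1
r1=104+4=108
r4=12-2=10
CMP r4, #0  (cmp 10,0)
BNE top: taken
r3=M[108]=-7
r6=(-1)|(-7)=-1
r1=108+4=112
r4=10-2=8
CMP r4, #0  (cmp 8,0)
BNE top: taken
r3=M[112]=7
r6=(-1)|7=-1
r1=112+4=116
r4=8-2=6
CMP r4, #0  (cmp 6,0)
BNE top: taken
r3=M[116]=-6
r6=(-1)|(-6)=-1
r1=116+4=120
r4=6-2=4
CMP r4, #0  (cmp 4,0)
BNE top: taken
r3=M[120]=-6
r6=(-1)|(-6)=-1
r1=120+4=124
r4=4-2=2
CMP r4, #0  (cmp 2,0)
BNE top: taken
r3=M[124]=0
r6=(-1)|0=-1
r1=124+4=128
r4=2-2=0
CMP r4, #0  (cmp 0,0)
BNE top: not taken
halt.
Total executed instructions: 47.

47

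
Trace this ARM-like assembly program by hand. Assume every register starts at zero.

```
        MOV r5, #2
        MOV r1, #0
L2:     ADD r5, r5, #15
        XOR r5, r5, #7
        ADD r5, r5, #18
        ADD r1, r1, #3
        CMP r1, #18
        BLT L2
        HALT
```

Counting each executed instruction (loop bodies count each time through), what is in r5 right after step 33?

r5=2
r1=0
r5=2+15=17
r5=17^7=22
r5=22+18=40
r1=0+3=3
CMP r1, #18  (cmp 3,18)
BLT L2: taken
r5=40+15=55
r5=55^7=48
r5=48+18=66
r1=3+3=6
CMP r1, #18  (cmp 6,18)
BLT L2: taken
r5=66+15=81
r5=81^7=86
r5=86+18=104
r1=6+3=9
CMP r1, #18  (cmp 9,18)
BLT L2: taken
r5=104+15=119
r5=119^7=112
r5=112+18=130
r1=9+3=12
CMP r1, #18  (cmp 12,18)
BLT L2: taken
r5=130+15=145
r5=145^7=150
r5=150+18=168
r1=12+3=15
CMP r1, #18  (cmp 15,18)
BLT L2: taken
r5=168+15=183
After step 33: r5 = 183.

183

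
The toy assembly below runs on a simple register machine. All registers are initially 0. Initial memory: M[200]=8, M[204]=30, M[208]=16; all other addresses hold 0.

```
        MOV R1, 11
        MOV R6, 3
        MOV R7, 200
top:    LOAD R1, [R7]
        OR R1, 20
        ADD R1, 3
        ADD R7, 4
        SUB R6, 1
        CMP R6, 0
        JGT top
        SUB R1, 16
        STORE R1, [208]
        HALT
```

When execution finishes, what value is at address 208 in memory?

MOV R1, 11 → R1=11
MOV R6, 3 → R6=3
MOV R7, 200 → R7=200
LOAD R1, [R7] → R1=M[200]=8
OR R1, 20 → R1=8|20=28
ADD R1, 3 → R1=28+3=31
ADD R7, 4 → R7=200+4=204
SUB R6, 1 → R6=3-1=2
CMP R6, 0  (cmp 2,0)
JGT top: taken
LOAD R1, [R7] → R1=M[204]=30
OR R1, 20 → R1=30|20=30
ADD R1, 3 → R1=30+3=33
ADD R7, 4 → R7=204+4=208
SUB R6, 1 → R6=2-1=1
CMP R6, 0  (cmp 1,0)
JGT top: taken
LOAD R1, [R7] → R1=M[208]=16
OR R1, 20 → R1=16|20=20
ADD R1, 3 → R1=20+3=23
ADD R7, 4 → R7=208+4=212
SUB R6, 1 → R6=1-1=0
CMP R6, 0  (cmp 0,0)
JGT top: not taken
SUB R1, 16 → R1=23-16=7
STORE R1, [208] → M[208]=7
halt.

7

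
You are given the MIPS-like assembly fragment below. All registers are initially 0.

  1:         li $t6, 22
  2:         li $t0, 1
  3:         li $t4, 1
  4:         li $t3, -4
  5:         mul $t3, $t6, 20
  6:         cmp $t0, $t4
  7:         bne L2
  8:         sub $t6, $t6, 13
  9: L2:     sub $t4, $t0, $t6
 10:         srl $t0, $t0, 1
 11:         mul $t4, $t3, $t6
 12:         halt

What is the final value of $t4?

$t6=22
$t0=1
$t4=1
$t3=-4
$t3=22*20=440
cmp $t0, $t4  (cmp 1,1)
bne L2: not taken
$t6=22-13=9
$t4=1-9=-8
$t0=1>>1=0
$t4=440*9=3960
halt.

3960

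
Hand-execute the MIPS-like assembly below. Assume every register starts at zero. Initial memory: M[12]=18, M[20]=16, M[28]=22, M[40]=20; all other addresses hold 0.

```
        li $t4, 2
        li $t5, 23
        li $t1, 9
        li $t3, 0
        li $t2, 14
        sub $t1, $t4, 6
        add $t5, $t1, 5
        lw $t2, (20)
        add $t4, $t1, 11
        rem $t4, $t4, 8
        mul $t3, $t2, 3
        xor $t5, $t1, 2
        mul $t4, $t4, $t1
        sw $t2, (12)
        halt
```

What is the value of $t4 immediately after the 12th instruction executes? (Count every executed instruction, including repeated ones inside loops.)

after li $t4, 2: $t4=2
after li $t5, 23: $t5=23
after li $t1, 9: $t1=9
after li $t3, 0: $t3=0
after li $t2, 14: $t2=14
after sub $t1, $t4, 6: $t1=2-6=-4
after add $t5, $t1, 5: $t5=(-4)+5=1
after lw $t2, (20): $t2=M[20]=16
after add $t4, $t1, 11: $t4=(-4)+11=7
after rem $t4, $t4, 8: $t4=7%8=7
after mul $t3, $t2, 3: $t3=16*3=48
after xor $t5, $t1, 2: $t5=(-4)^2=-2
After step 12: $t4 = 7.

7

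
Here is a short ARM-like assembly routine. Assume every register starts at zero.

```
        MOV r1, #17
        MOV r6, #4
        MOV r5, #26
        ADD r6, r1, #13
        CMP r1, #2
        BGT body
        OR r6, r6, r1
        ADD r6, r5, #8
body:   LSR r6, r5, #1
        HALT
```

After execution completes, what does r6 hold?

13

after MOV r1, #17: r1=17
after MOV r6, #4: r6=4
after MOV r5, #26: r5=26
after ADD r6, r1, #13: r6=17+13=30
CMP r1, #2  (cmp 17,2)
BGT body: taken
after LSR r6, r5, #1: r6=26>>1=13
halt.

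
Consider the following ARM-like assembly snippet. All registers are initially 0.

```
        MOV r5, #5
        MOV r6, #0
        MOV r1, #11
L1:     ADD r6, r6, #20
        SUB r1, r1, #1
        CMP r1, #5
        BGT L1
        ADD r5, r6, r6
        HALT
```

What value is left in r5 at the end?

MOV r5, #5 → r5=5
MOV r6, #0 → r6=0
MOV r1, #11 → r1=11
ADD r6, r6, #20 → r6=0+20=20
SUB r1, r1, #1 → r1=11-1=10
CMP r1, #5  (cmp 10,5)
BGT L1: taken
ADD r6, r6, #20 → r6=20+20=40
SUB r1, r1, #1 → r1=10-1=9
CMP r1, #5  (cmp 9,5)
BGT L1: taken
ADD r6, r6, #20 → r6=40+20=60
SUB r1, r1, #1 → r1=9-1=8
CMP r1, #5  (cmp 8,5)
BGT L1: taken
ADD r6, r6, #20 → r6=60+20=80
SUB r1, r1, #1 → r1=8-1=7
CMP r1, #5  (cmp 7,5)
BGT L1: taken
ADD r6, r6, #20 → r6=80+20=100
SUB r1, r1, #1 → r1=7-1=6
CMP r1, #5  (cmp 6,5)
BGT L1: taken
ADD r6, r6, #20 → r6=100+20=120
SUB r1, r1, #1 → r1=6-1=5
CMP r1, #5  (cmp 5,5)
BGT L1: not taken
ADD r5, r6, r6 → r5=120+120=240
halt.

240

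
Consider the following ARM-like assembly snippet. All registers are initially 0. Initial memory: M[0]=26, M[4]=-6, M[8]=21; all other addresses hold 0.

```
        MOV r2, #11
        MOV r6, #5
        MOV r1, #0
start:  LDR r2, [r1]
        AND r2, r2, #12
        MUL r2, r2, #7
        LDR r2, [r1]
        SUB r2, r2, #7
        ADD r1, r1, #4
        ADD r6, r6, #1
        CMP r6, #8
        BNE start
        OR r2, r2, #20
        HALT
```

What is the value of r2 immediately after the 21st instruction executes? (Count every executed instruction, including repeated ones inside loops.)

r2=11
r6=5
r1=0
r2=M[0]=26
r2=26&12=8
r2=8*7=56
r2=M[0]=26
r2=26-7=19
r1=0+4=4
r6=5+1=6
CMP r6, #8  (cmp 6,8)
BNE start: taken
r2=M[4]=-6
r2=(-6)&12=8
r2=8*7=56
r2=M[4]=-6
r2=(-6)-7=-13
r1=4+4=8
r6=6+1=7
CMP r6, #8  (cmp 7,8)
BNE start: taken
After step 21: r2 = -13.

-13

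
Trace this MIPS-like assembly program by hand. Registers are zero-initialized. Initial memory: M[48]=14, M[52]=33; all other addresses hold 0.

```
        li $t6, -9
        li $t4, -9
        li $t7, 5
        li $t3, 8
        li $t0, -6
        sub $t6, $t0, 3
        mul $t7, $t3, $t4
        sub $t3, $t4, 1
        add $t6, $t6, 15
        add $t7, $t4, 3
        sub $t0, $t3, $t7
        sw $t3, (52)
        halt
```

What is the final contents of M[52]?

-10

$t6=-9
$t4=-9
$t7=5
$t3=8
$t0=-6
$t6=(-6)-3=-9
$t7=8*(-9)=-72
$t3=(-9)-1=-10
$t6=(-9)+15=6
$t7=(-9)+3=-6
$t0=(-10)-(-6)=-4
sw $t3, (52) → M[52]=-10
halt.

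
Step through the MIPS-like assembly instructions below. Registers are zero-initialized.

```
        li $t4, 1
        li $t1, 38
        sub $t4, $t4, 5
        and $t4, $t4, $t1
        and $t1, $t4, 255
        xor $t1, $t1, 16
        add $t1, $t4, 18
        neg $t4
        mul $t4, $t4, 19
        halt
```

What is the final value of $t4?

$t4=1
$t1=38
$t4=1-5=-4
$t4=(-4)&38=36
$t1=36&255=36
$t1=36^16=52
$t1=36+18=54
$t4=-(36)=-36
$t4=(-36)*19=-684
halt.

-684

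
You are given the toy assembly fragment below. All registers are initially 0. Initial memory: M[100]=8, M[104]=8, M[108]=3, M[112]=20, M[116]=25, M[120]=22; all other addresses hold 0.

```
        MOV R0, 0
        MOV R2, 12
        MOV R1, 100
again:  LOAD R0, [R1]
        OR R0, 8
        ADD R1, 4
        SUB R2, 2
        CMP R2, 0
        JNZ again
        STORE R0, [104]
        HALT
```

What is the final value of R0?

after MOV R0, 0: R0=0
after MOV R2, 12: R2=12
after MOV R1, 100: R1=100
after LOAD R0, [R1]: R0=M[100]=8
after OR R0, 8: R0=8|8=8
after ADD R1, 4: R1=100+4=104
after SUB R2, 2: R2=12-2=10
CMP R2, 0  (cmp 10,0)
JNZ again: taken
after LOAD R0, [R1]: R0=M[104]=8
after OR R0, 8: R0=8|8=8
after ADD R1, 4: R1=104+4=108
after SUB R2, 2: R2=10-2=8
CMP R2, 0  (cmp 8,0)
JNZ again: taken
after LOAD R0, [R1]: R0=M[108]=3
after OR R0, 8: R0=3|8=11
after ADD R1, 4: R1=108+4=112
after SUB R2, 2: R2=8-2=6
CMP R2, 0  (cmp 6,0)
JNZ again: taken
after LOAD R0, [R1]: R0=M[112]=20
after OR R0, 8: R0=20|8=28
after ADD R1, 4: R1=112+4=116
after SUB R2, 2: R2=6-2=4
CMP R2, 0  (cmp 4,0)
JNZ again: taken
after LOAD R0, [R1]: R0=M[116]=25
after OR R0, 8: R0=25|8=25
after ADD R1, 4: R1=116+4=120
after SUB R2, 2: R2=4-2=2
CMP R2, 0  (cmp 2,0)
JNZ again: taken
after LOAD R0, [R1]: R0=M[120]=22
after OR R0, 8: R0=22|8=30
after ADD R1, 4: R1=120+4=124
after SUB R2, 2: R2=2-2=0
CMP R2, 0  (cmp 0,0)
JNZ again: not taken
STORE R0, [104] → M[104]=30
halt.

30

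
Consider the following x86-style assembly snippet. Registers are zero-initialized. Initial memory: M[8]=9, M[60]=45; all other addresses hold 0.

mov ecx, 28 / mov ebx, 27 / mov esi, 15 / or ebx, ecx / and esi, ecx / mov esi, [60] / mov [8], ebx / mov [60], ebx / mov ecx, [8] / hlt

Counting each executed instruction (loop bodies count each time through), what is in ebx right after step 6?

31

after mov ecx, 28: ecx=28
after mov ebx, 27: ebx=27
after mov esi, 15: esi=15
after or ebx, ecx: ebx=27|28=31
after and esi, ecx: esi=15&28=12
after mov esi, [60]: esi=M[60]=45
After step 6: ebx = 31.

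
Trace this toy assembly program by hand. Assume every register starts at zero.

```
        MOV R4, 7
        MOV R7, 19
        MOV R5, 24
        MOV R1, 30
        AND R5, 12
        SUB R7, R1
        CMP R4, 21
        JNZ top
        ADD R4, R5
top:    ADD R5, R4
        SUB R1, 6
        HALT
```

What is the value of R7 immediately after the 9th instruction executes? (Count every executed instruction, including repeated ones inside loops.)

after MOV R4, 7: R4=7
after MOV R7, 19: R7=19
after MOV R5, 24: R5=24
after MOV R1, 30: R1=30
after AND R5, 12: R5=24&12=8
after SUB R7, R1: R7=19-30=-11
CMP R4, 21  (cmp 7,21)
JNZ top: taken
after ADD R5, R4: R5=8+7=15
After step 9: R7 = -11.

-11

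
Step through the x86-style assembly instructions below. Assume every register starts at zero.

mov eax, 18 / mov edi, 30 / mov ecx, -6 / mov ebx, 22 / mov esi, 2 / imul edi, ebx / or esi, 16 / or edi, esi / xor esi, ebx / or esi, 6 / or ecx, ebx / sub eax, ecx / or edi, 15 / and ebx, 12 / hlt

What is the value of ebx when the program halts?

4

after mov eax, 18: eax=18
after mov edi, 30: edi=30
after mov ecx, -6: ecx=-6
after mov ebx, 22: ebx=22
after mov esi, 2: esi=2
after imul edi, ebx: edi=30*22=660
after or esi, 16: esi=2|16=18
after or edi, esi: edi=660|18=662
after xor esi, ebx: esi=18^22=4
after or esi, 6: esi=4|6=6
after or ecx, ebx: ecx=(-6)|22=-2
after sub eax, ecx: eax=18-(-2)=20
after or edi, 15: edi=662|15=671
after and ebx, 12: ebx=22&12=4
halt.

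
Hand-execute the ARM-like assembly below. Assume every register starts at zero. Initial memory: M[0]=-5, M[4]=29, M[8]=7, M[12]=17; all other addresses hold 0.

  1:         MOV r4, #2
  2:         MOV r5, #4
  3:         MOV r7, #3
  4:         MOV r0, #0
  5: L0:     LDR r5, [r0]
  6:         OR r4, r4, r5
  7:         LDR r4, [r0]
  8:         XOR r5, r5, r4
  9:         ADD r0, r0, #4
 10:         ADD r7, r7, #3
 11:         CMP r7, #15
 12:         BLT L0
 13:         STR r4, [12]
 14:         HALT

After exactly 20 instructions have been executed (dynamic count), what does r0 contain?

8

r4=2
r5=4
r7=3
r0=0
r5=M[0]=-5
r4=2|(-5)=-5
r4=M[0]=-5
r5=(-5)^(-5)=0
r0=0+4=4
r7=3+3=6
CMP r7, #15  (cmp 6,15)
BLT L0: taken
r5=M[4]=29
r4=(-5)|29=-1
r4=M[4]=29
r5=29^29=0
r0=4+4=8
r7=6+3=9
CMP r7, #15  (cmp 9,15)
BLT L0: taken
After step 20: r0 = 8.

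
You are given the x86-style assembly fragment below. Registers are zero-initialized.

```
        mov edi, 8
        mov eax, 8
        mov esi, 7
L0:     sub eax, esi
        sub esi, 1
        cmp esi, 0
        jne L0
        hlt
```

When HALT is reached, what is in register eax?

-20

edi=8
eax=8
esi=7
eax=8-7=1
esi=7-1=6
cmp esi, 0  (cmp 6,0)
jne L0: taken
eax=1-6=-5
esi=6-1=5
cmp esi, 0  (cmp 5,0)
jne L0: taken
eax=(-5)-5=-10
esi=5-1=4
cmp esi, 0  (cmp 4,0)
jne L0: taken
eax=(-10)-4=-14
esi=4-1=3
cmp esi, 0  (cmp 3,0)
jne L0: taken
eax=(-14)-3=-17
esi=3-1=2
cmp esi, 0  (cmp 2,0)
jne L0: taken
eax=(-17)-2=-19
esi=2-1=1
cmp esi, 0  (cmp 1,0)
jne L0: taken
eax=(-19)-1=-20
esi=1-1=0
cmp esi, 0  (cmp 0,0)
jne L0: not taken
halt.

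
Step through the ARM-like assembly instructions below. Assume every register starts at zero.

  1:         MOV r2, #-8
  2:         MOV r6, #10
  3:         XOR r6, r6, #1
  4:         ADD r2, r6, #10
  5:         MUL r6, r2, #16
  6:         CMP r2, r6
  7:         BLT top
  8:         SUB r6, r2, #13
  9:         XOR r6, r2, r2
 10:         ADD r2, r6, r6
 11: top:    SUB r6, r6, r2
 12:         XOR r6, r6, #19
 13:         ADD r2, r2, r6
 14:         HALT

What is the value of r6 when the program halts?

MOV r2, #-8 → r2=-8
MOV r6, #10 → r6=10
XOR r6, r6, #1 → r6=10^1=11
ADD r2, r6, #10 → r2=11+10=21
MUL r6, r2, #16 → r6=21*16=336
CMP r2, r6  (cmp 21,336)
BLT top: taken
SUB r6, r6, r2 → r6=336-21=315
XOR r6, r6, #19 → r6=315^19=296
ADD r2, r2, r6 → r2=21+296=317
halt.

296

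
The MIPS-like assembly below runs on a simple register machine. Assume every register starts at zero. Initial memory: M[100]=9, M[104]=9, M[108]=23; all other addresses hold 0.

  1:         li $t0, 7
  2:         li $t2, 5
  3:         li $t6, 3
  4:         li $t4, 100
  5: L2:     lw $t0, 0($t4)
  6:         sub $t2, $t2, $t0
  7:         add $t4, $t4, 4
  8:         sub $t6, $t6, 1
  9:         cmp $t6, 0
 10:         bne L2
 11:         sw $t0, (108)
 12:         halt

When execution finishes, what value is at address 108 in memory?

$t0=7
$t2=5
$t6=3
$t4=100
$t0=M[100]=9
$t2=5-9=-4
$t4=100+4=104
$t6=3-1=2
cmp $t6, 0  (cmp 2,0)
bne L2: taken
$t0=M[104]=9
$t2=(-4)-9=-13
$t4=104+4=108
$t6=2-1=1
cmp $t6, 0  (cmp 1,0)
bne L2: taken
$t0=M[108]=23
$t2=(-13)-23=-36
$t4=108+4=112
$t6=1-1=0
cmp $t6, 0  (cmp 0,0)
bne L2: not taken
sw $t0, (108) → M[108]=23
halt.

23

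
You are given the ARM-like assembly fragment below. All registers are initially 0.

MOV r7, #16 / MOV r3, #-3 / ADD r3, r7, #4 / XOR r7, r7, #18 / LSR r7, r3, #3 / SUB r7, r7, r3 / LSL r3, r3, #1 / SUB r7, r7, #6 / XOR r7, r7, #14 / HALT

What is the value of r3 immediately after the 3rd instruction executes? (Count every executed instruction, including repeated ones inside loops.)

after MOV r7, #16: r7=16
after MOV r3, #-3: r3=-3
after ADD r3, r7, #4: r3=16+4=20
After step 3: r3 = 20.

20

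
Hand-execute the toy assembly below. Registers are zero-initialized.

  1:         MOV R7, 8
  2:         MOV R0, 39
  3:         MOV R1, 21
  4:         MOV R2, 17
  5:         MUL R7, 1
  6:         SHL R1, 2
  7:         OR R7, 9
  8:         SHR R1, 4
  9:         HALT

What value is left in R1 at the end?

5

R7=8
R0=39
R1=21
R2=17
R7=8*1=8
R1=21<<2=84
R7=8|9=9
R1=84>>4=5
halt.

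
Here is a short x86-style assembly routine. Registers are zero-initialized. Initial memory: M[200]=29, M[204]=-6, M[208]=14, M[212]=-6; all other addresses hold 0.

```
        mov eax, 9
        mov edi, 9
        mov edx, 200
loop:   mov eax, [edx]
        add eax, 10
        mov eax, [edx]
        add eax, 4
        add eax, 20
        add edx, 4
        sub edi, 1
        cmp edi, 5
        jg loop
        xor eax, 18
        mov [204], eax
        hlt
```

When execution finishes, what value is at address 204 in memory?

mov eax, 9 → eax=9
mov edi, 9 → edi=9
mov edx, 200 → edx=200
mov eax, [edx] → eax=M[200]=29
add eax, 10 → eax=29+10=39
mov eax, [edx] → eax=M[200]=29
add eax, 4 → eax=29+4=33
add eax, 20 → eax=33+20=53
add edx, 4 → edx=200+4=204
sub edi, 1 → edi=9-1=8
cmp edi, 5  (cmp 8,5)
jg loop: taken
mov eax, [edx] → eax=M[204]=-6
add eax, 10 → eax=(-6)+10=4
mov eax, [edx] → eax=M[204]=-6
add eax, 4 → eax=(-6)+4=-2
add eax, 20 → eax=(-2)+20=18
add edx, 4 → edx=204+4=208
sub edi, 1 → edi=8-1=7
cmp edi, 5  (cmp 7,5)
jg loop: taken
mov eax, [edx] → eax=M[208]=14
add eax, 10 → eax=14+10=24
mov eax, [edx] → eax=M[208]=14
add eax, 4 → eax=14+4=18
add eax, 20 → eax=18+20=38
add edx, 4 → edx=208+4=212
sub edi, 1 → edi=7-1=6
cmp edi, 5  (cmp 6,5)
jg loop: taken
mov eax, [edx] → eax=M[212]=-6
add eax, 10 → eax=(-6)+10=4
mov eax, [edx] → eax=M[212]=-6
add eax, 4 → eax=(-6)+4=-2
add eax, 20 → eax=(-2)+20=18
add edx, 4 → edx=212+4=216
sub edi, 1 → edi=6-1=5
cmp edi, 5  (cmp 5,5)
jg loop: not taken
xor eax, 18 → eax=18^18=0
mov [204], eax → M[204]=0
halt.

0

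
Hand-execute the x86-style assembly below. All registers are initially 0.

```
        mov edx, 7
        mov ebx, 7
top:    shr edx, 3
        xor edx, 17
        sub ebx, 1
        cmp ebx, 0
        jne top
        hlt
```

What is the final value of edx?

after mov edx, 7: edx=7
after mov ebx, 7: ebx=7
after shr edx, 3: edx=7>>3=0
after xor edx, 17: edx=0^17=17
after sub ebx, 1: ebx=7-1=6
cmp ebx, 0  (cmp 6,0)
jne top: taken
after shr edx, 3: edx=17>>3=2
after xor edx, 17: edx=2^17=19
after sub ebx, 1: ebx=6-1=5
cmp ebx, 0  (cmp 5,0)
jne top: taken
after shr edx, 3: edx=19>>3=2
after xor edx, 17: edx=2^17=19
after sub ebx, 1: ebx=5-1=4
cmp ebx, 0  (cmp 4,0)
jne top: taken
after shr edx, 3: edx=19>>3=2
after xor edx, 17: edx=2^17=19
after sub ebx, 1: ebx=4-1=3
cmp ebx, 0  (cmp 3,0)
jne top: taken
after shr edx, 3: edx=19>>3=2
after xor edx, 17: edx=2^17=19
after sub ebx, 1: ebx=3-1=2
cmp ebx, 0  (cmp 2,0)
jne top: taken
after shr edx, 3: edx=19>>3=2
after xor edx, 17: edx=2^17=19
after sub ebx, 1: ebx=2-1=1
cmp ebx, 0  (cmp 1,0)
jne top: taken
after shr edx, 3: edx=19>>3=2
after xor edx, 17: edx=2^17=19
after sub ebx, 1: ebx=1-1=0
cmp ebx, 0  (cmp 0,0)
jne top: not taken
halt.

19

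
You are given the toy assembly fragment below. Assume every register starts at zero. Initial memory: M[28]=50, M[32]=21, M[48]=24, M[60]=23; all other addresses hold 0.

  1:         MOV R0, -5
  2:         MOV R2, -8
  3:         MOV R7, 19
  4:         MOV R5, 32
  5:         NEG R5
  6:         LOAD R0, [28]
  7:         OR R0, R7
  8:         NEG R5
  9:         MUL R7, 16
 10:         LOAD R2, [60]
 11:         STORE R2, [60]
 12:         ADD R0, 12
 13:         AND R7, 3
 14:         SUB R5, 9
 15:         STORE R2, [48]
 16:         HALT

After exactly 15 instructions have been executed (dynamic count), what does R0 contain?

63

MOV R0, -5 → R0=-5
MOV R2, -8 → R2=-8
MOV R7, 19 → R7=19
MOV R5, 32 → R5=32
NEG R5 → R5=-(32)=-32
LOAD R0, [28] → R0=M[28]=50
OR R0, R7 → R0=50|19=51
NEG R5 → R5=-(-32)=32
MUL R7, 16 → R7=19*16=304
LOAD R2, [60] → R2=M[60]=23
STORE R2, [60] → M[60]=23
ADD R0, 12 → R0=51+12=63
AND R7, 3 → R7=304&3=0
SUB R5, 9 → R5=32-9=23
STORE R2, [48] → M[48]=23
After step 15: R0 = 63.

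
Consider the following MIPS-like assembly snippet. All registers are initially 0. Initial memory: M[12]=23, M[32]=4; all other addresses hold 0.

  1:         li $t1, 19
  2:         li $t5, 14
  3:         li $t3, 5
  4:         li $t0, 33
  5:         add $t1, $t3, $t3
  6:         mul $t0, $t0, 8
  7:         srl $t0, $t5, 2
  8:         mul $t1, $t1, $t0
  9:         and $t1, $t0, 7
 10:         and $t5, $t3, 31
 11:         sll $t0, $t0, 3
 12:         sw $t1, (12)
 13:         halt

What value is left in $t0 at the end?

$t1=19
$t5=14
$t3=5
$t0=33
$t1=5+5=10
$t0=33*8=264
$t0=14>>2=3
$t1=10*3=30
$t1=3&7=3
$t5=5&31=5
$t0=3<<3=24
sw $t1, (12) → M[12]=3
halt.

24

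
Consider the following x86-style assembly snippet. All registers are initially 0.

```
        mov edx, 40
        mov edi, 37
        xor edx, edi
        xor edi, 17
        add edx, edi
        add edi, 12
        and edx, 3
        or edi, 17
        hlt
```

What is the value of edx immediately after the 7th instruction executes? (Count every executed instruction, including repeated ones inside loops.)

edx=40
edi=37
edx=40^37=13
edi=37^17=52
edx=13+52=65
edi=52+12=64
edx=65&3=1
After step 7: edx = 1.

1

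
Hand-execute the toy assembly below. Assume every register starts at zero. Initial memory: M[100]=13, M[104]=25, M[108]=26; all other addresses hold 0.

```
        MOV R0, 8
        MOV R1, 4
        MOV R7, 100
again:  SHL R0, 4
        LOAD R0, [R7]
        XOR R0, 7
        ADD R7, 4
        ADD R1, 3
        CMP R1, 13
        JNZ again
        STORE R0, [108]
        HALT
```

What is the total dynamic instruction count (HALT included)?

26

MOV R0, 8 → R0=8
MOV R1, 4 → R1=4
MOV R7, 100 → R7=100
SHL R0, 4 → R0=8<<4=128
LOAD R0, [R7] → R0=M[100]=13
XOR R0, 7 → R0=13^7=10
ADD R7, 4 → R7=100+4=104
ADD R1, 3 → R1=4+3=7
CMP R1, 13  (cmp 7,13)
JNZ again: taken
SHL R0, 4 → R0=10<<4=160
LOAD R0, [R7] → R0=M[104]=25
XOR R0, 7 → R0=25^7=30
ADD R7, 4 → R7=104+4=108
ADD R1, 3 → R1=7+3=10
CMP R1, 13  (cmp 10,13)
JNZ again: taken
SHL R0, 4 → R0=30<<4=480
LOAD R0, [R7] → R0=M[108]=26
XOR R0, 7 → R0=26^7=29
ADD R7, 4 → R7=108+4=112
ADD R1, 3 → R1=10+3=13
CMP R1, 13  (cmp 13,13)
JNZ again: not taken
STORE R0, [108] → M[108]=29
halt.
Total executed instructions: 26.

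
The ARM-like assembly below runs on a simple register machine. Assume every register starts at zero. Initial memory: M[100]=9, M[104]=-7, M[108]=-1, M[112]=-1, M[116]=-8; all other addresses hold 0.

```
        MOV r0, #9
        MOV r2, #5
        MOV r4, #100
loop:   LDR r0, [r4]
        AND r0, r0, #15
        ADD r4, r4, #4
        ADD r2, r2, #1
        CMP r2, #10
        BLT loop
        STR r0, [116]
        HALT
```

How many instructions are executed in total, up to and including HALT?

35

r0=9
r2=5
r4=100
r0=M[100]=9
r0=9&15=9
r4=100+4=104
r2=5+1=6
CMP r2, #10  (cmp 6,10)
BLT loop: taken
r0=M[104]=-7
r0=(-7)&15=9
r4=104+4=108
r2=6+1=7
CMP r2, #10  (cmp 7,10)
BLT loop: taken
r0=M[108]=-1
r0=(-1)&15=15
r4=108+4=112
r2=7+1=8
CMP r2, #10  (cmp 8,10)
BLT loop: taken
r0=M[112]=-1
r0=(-1)&15=15
r4=112+4=116
r2=8+1=9
CMP r2, #10  (cmp 9,10)
BLT loop: taken
r0=M[116]=-8
r0=(-8)&15=8
r4=116+4=120
r2=9+1=10
CMP r2, #10  (cmp 10,10)
BLT loop: not taken
STR r0, [116] → M[116]=8
halt.
Total executed instructions: 35.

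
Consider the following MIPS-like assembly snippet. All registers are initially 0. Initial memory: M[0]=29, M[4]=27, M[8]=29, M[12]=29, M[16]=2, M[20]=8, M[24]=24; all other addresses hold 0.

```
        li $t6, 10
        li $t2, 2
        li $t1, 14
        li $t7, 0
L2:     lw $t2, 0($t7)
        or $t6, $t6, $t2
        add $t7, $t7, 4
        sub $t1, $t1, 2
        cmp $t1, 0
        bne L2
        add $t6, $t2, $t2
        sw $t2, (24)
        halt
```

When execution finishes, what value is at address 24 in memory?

li $t6, 10 → $t6=10
li $t2, 2 → $t2=2
li $t1, 14 → $t1=14
li $t7, 0 → $t7=0
lw $t2, 0($t7) → $t2=M[0]=29
or $t6, $t6, $t2 → $t6=10|29=31
add $t7, $t7, 4 → $t7=0+4=4
sub $t1, $t1, 2 → $t1=14-2=12
cmp $t1, 0  (cmp 12,0)
bne L2: taken
lw $t2, 0($t7) → $t2=M[4]=27
or $t6, $t6, $t2 → $t6=31|27=31
add $t7, $t7, 4 → $t7=4+4=8
sub $t1, $t1, 2 → $t1=12-2=10
cmp $t1, 0  (cmp 10,0)
bne L2: taken
lw $t2, 0($t7) → $t2=M[8]=29
or $t6, $t6, $t2 → $t6=31|29=31
add $t7, $t7, 4 → $t7=8+4=12
sub $t1, $t1, 2 → $t1=10-2=8
cmp $t1, 0  (cmp 8,0)
bne L2: taken
lw $t2, 0($t7) → $t2=M[12]=29
or $t6, $t6, $t2 → $t6=31|29=31
add $t7, $t7, 4 → $t7=12+4=16
sub $t1, $t1, 2 → $t1=8-2=6
cmp $t1, 0  (cmp 6,0)
bne L2: taken
lw $t2, 0($t7) → $t2=M[16]=2
or $t6, $t6, $t2 → $t6=31|2=31
add $t7, $t7, 4 → $t7=16+4=20
sub $t1, $t1, 2 → $t1=6-2=4
cmp $t1, 0  (cmp 4,0)
bne L2: taken
lw $t2, 0($t7) → $t2=M[20]=8
or $t6, $t6, $t2 → $t6=31|8=31
add $t7, $t7, 4 → $t7=20+4=24
sub $t1, $t1, 2 → $t1=4-2=2
cmp $t1, 0  (cmp 2,0)
bne L2: taken
lw $t2, 0($t7) → $t2=M[24]=24
or $t6, $t6, $t2 → $t6=31|24=31
add $t7, $t7, 4 → $t7=24+4=28
sub $t1, $t1, 2 → $t1=2-2=0
cmp $t1, 0  (cmp 0,0)
bne L2: not taken
add $t6, $t2, $t2 → $t6=24+24=48
sw $t2, (24) → M[24]=24
halt.

24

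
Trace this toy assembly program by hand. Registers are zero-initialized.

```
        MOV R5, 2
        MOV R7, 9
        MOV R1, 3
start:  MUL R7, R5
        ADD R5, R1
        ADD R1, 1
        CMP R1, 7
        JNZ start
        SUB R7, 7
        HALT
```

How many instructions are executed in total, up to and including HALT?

R5=2
R7=9
R1=3
R7=9*2=18
R5=2+3=5
R1=3+1=4
CMP R1, 7  (cmp 4,7)
JNZ start: taken
R7=18*5=90
R5=5+4=9
R1=4+1=5
CMP R1, 7  (cmp 5,7)
JNZ start: taken
R7=90*9=810
R5=9+5=14
R1=5+1=6
CMP R1, 7  (cmp 6,7)
JNZ start: taken
R7=810*14=11340
R5=14+6=20
R1=6+1=7
CMP R1, 7  (cmp 7,7)
JNZ start: not taken
R7=11340-7=11333
halt.
Total executed instructions: 25.

25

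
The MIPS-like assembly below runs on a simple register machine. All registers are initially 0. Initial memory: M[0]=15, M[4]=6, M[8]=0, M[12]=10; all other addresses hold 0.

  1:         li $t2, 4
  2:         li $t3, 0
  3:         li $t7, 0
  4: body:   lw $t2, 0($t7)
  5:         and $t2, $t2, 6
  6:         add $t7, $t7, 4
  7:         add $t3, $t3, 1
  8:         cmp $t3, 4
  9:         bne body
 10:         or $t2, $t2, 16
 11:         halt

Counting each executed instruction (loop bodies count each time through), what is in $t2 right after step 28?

$t2=4
$t3=0
$t7=0
$t2=M[0]=15
$t2=15&6=6
$t7=0+4=4
$t3=0+1=1
cmp $t3, 4  (cmp 1,4)
bne body: taken
$t2=M[4]=6
$t2=6&6=6
$t7=4+4=8
$t3=1+1=2
cmp $t3, 4  (cmp 2,4)
bne body: taken
$t2=M[8]=0
$t2=0&6=0
$t7=8+4=12
$t3=2+1=3
cmp $t3, 4  (cmp 3,4)
bne body: taken
$t2=M[12]=10
$t2=10&6=2
$t7=12+4=16
$t3=3+1=4
cmp $t3, 4  (cmp 4,4)
bne body: not taken
$t2=2|16=18
After step 28: $t2 = 18.

18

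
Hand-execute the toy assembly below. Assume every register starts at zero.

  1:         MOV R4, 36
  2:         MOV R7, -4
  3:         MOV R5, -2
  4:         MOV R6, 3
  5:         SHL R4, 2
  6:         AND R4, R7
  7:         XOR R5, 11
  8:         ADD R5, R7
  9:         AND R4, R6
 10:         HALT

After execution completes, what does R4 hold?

MOV R4, 36 → R4=36
MOV R7, -4 → R7=-4
MOV R5, -2 → R5=-2
MOV R6, 3 → R6=3
SHL R4, 2 → R4=36<<2=144
AND R4, R7 → R4=144&(-4)=144
XOR R5, 11 → R5=(-2)^11=-11
ADD R5, R7 → R5=(-11)+(-4)=-15
AND R4, R6 → R4=144&3=0
halt.

0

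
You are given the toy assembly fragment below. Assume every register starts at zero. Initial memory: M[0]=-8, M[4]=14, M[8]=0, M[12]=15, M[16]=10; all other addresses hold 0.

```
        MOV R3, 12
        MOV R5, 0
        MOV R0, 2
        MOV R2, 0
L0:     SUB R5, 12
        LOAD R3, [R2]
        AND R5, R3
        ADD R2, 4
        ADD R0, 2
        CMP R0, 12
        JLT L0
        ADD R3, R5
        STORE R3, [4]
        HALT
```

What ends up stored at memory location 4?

R3=12
R5=0
R0=2
R2=0
R5=0-12=-12
R3=M[0]=-8
R5=(-12)&(-8)=-16
R2=0+4=4
R0=2+2=4
CMP R0, 12  (cmp 4,12)
JLT L0: taken
R5=(-16)-12=-28
R3=M[4]=14
R5=(-28)&14=4
R2=4+4=8
R0=4+2=6
CMP R0, 12  (cmp 6,12)
JLT L0: taken
R5=4-12=-8
R3=M[8]=0
R5=(-8)&0=0
R2=8+4=12
R0=6+2=8
CMP R0, 12  (cmp 8,12)
JLT L0: taken
R5=0-12=-12
R3=M[12]=15
R5=(-12)&15=4
R2=12+4=16
R0=8+2=10
CMP R0, 12  (cmp 10,12)
JLT L0: taken
R5=4-12=-8
R3=M[16]=10
R5=(-8)&10=8
R2=16+4=20
R0=10+2=12
CMP R0, 12  (cmp 12,12)
JLT L0: not taken
R3=10+8=18
STORE R3, [4] → M[4]=18
halt.

18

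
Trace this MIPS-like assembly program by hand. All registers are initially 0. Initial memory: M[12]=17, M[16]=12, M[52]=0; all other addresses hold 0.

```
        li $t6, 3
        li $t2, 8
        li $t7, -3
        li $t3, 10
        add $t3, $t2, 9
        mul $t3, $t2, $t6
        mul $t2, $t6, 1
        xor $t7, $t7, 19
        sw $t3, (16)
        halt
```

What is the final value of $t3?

24

$t6=3
$t2=8
$t7=-3
$t3=10
$t3=8+9=17
$t3=8*3=24
$t2=3*1=3
$t7=(-3)^19=-18
sw $t3, (16) → M[16]=24
halt.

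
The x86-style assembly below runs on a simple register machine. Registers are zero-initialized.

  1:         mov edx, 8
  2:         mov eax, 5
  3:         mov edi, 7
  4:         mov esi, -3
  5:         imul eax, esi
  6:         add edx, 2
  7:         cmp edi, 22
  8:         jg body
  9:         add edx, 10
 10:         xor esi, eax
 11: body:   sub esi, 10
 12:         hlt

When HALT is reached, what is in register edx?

after mov edx, 8: edx=8
after mov eax, 5: eax=5
after mov edi, 7: edi=7
after mov esi, -3: esi=-3
after imul eax, esi: eax=5*(-3)=-15
after add edx, 2: edx=8+2=10
cmp edi, 22  (cmp 7,22)
jg body: not taken
after add edx, 10: edx=10+10=20
after xor esi, eax: esi=(-3)^(-15)=12
after sub esi, 10: esi=12-10=2
halt.

20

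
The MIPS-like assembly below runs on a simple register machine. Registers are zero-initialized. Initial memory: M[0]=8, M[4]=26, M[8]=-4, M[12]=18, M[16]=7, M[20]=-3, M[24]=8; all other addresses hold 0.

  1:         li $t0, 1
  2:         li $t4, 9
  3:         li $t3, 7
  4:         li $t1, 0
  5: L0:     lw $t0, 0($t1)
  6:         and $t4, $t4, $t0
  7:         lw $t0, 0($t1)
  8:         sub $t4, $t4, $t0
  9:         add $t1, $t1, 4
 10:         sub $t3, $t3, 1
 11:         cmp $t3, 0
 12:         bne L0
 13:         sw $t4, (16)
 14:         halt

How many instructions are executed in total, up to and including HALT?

62

after li $t0, 1: $t0=1
after li $t4, 9: $t4=9
after li $t3, 7: $t3=7
after li $t1, 0: $t1=0
after lw $t0, 0($t1): $t0=M[0]=8
after and $t4, $t4, $t0: $t4=9&8=8
after lw $t0, 0($t1): $t0=M[0]=8
after sub $t4, $t4, $t0: $t4=8-8=0
after add $t1, $t1, 4: $t1=0+4=4
after sub $t3, $t3, 1: $t3=7-1=6
cmp $t3, 0  (cmp 6,0)
bne L0: taken
after lw $t0, 0($t1): $t0=M[4]=26
after and $t4, $t4, $t0: $t4=0&26=0
after lw $t0, 0($t1): $t0=M[4]=26
after sub $t4, $t4, $t0: $t4=0-26=-26
after add $t1, $t1, 4: $t1=4+4=8
after sub $t3, $t3, 1: $t3=6-1=5
cmp $t3, 0  (cmp 5,0)
bne L0: taken
after lw $t0, 0($t1): $t0=M[8]=-4
after and $t4, $t4, $t0: $t4=(-26)&(-4)=-28
after lw $t0, 0($t1): $t0=M[8]=-4
after sub $t4, $t4, $t0: $t4=(-28)-(-4)=-24
after add $t1, $t1, 4: $t1=8+4=12
after sub $t3, $t3, 1: $t3=5-1=4
cmp $t3, 0  (cmp 4,0)
bne L0: taken
after lw $t0, 0($t1): $t0=M[12]=18
after and $t4, $t4, $t0: $t4=(-24)&18=0
after lw $t0, 0($t1): $t0=M[12]=18
after sub $t4, $t4, $t0: $t4=0-18=-18
after add $t1, $t1, 4: $t1=12+4=16
after sub $t3, $t3, 1: $t3=4-1=3
cmp $t3, 0  (cmp 3,0)
bne L0: taken
after lw $t0, 0($t1): $t0=M[16]=7
after and $t4, $t4, $t0: $t4=(-18)&7=6
after lw $t0, 0($t1): $t0=M[16]=7
after sub $t4, $t4, $t0: $t4=6-7=-1
after add $t1, $t1, 4: $t1=16+4=20
after sub $t3, $t3, 1: $t3=3-1=2
cmp $t3, 0  (cmp 2,0)
bne L0: taken
after lw $t0, 0($t1): $t0=M[20]=-3
after and $t4, $t4, $t0: $t4=(-1)&(-3)=-3
after lw $t0, 0($t1): $t0=M[20]=-3
after sub $t4, $t4, $t0: $t4=(-3)-(-3)=0
after add $t1, $t1, 4: $t1=20+4=24
after sub $t3, $t3, 1: $t3=2-1=1
cmp $t3, 0  (cmp 1,0)
bne L0: taken
after lw $t0, 0($t1): $t0=M[24]=8
after and $t4, $t4, $t0: $t4=0&8=0
after lw $t0, 0($t1): $t0=M[24]=8
after sub $t4, $t4, $t0: $t4=0-8=-8
after add $t1, $t1, 4: $t1=24+4=28
after sub $t3, $t3, 1: $t3=1-1=0
cmp $t3, 0  (cmp 0,0)
bne L0: not taken
sw $t4, (16) → M[16]=-8
halt.
Total executed instructions: 62.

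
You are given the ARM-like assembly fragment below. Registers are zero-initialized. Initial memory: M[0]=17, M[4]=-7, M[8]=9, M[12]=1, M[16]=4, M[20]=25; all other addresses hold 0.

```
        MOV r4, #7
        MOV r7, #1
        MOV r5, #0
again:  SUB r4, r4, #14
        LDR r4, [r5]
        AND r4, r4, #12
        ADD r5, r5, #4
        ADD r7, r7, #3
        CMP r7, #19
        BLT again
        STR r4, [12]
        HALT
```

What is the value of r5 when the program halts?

after MOV r4, #7: r4=7
after MOV r7, #1: r7=1
after MOV r5, #0: r5=0
after SUB r4, r4, #14: r4=7-14=-7
after LDR r4, [r5]: r4=M[0]=17
after AND r4, r4, #12: r4=17&12=0
after ADD r5, r5, #4: r5=0+4=4
after ADD r7, r7, #3: r7=1+3=4
CMP r7, #19  (cmp 4,19)
BLT again: taken
after SUB r4, r4, #14: r4=0-14=-14
after LDR r4, [r5]: r4=M[4]=-7
after AND r4, r4, #12: r4=(-7)&12=8
after ADD r5, r5, #4: r5=4+4=8
after ADD r7, r7, #3: r7=4+3=7
CMP r7, #19  (cmp 7,19)
BLT again: taken
after SUB r4, r4, #14: r4=8-14=-6
after LDR r4, [r5]: r4=M[8]=9
after AND r4, r4, #12: r4=9&12=8
after ADD r5, r5, #4: r5=8+4=12
after ADD r7, r7, #3: r7=7+3=10
CMP r7, #19  (cmp 10,19)
BLT again: taken
after SUB r4, r4, #14: r4=8-14=-6
after LDR r4, [r5]: r4=M[12]=1
after AND r4, r4, #12: r4=1&12=0
after ADD r5, r5, #4: r5=12+4=16
after ADD r7, r7, #3: r7=10+3=13
CMP r7, #19  (cmp 13,19)
BLT again: taken
after SUB r4, r4, #14: r4=0-14=-14
after LDR r4, [r5]: r4=M[16]=4
after AND r4, r4, #12: r4=4&12=4
after ADD r5, r5, #4: r5=16+4=20
after ADD r7, r7, #3: r7=13+3=16
CMP r7, #19  (cmp 16,19)
BLT again: taken
after SUB r4, r4, #14: r4=4-14=-10
after LDR r4, [r5]: r4=M[20]=25
after AND r4, r4, #12: r4=25&12=8
after ADD r5, r5, #4: r5=20+4=24
after ADD r7, r7, #3: r7=16+3=19
CMP r7, #19  (cmp 19,19)
BLT again: not taken
STR r4, [12] → M[12]=8
halt.

24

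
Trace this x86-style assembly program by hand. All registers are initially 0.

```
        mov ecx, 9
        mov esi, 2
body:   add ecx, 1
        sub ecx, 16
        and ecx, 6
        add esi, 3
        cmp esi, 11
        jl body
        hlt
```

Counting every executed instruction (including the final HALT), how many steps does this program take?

ecx=9
esi=2
ecx=9+1=10
ecx=10-16=-6
ecx=(-6)&6=2
esi=2+3=5
cmp esi, 11  (cmp 5,11)
jl body: taken
ecx=2+1=3
ecx=3-16=-13
ecx=(-13)&6=2
esi=5+3=8
cmp esi, 11  (cmp 8,11)
jl body: taken
ecx=2+1=3
ecx=3-16=-13
ecx=(-13)&6=2
esi=8+3=11
cmp esi, 11  (cmp 11,11)
jl body: not taken
halt.
Total executed instructions: 21.

21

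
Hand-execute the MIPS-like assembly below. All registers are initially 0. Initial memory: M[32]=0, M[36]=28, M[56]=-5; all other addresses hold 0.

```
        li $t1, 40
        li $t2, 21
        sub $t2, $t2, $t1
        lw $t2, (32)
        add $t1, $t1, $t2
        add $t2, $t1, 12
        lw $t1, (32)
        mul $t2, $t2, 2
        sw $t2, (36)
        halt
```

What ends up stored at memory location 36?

104

li $t1, 40 → $t1=40
li $t2, 21 → $t2=21
sub $t2, $t2, $t1 → $t2=21-40=-19
lw $t2, (32) → $t2=M[32]=0
add $t1, $t1, $t2 → $t1=40+0=40
add $t2, $t1, 12 → $t2=40+12=52
lw $t1, (32) → $t1=M[32]=0
mul $t2, $t2, 2 → $t2=52*2=104
sw $t2, (36) → M[36]=104
halt.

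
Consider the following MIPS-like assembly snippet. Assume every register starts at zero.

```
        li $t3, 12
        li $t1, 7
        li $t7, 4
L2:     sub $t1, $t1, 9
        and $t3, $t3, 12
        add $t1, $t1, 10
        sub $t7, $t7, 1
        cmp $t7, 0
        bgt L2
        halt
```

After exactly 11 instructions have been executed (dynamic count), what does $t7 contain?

3

$t3=12
$t1=7
$t7=4
$t1=7-9=-2
$t3=12&12=12
$t1=(-2)+10=8
$t7=4-1=3
cmp $t7, 0  (cmp 3,0)
bgt L2: taken
$t1=8-9=-1
$t3=12&12=12
After step 11: $t7 = 3.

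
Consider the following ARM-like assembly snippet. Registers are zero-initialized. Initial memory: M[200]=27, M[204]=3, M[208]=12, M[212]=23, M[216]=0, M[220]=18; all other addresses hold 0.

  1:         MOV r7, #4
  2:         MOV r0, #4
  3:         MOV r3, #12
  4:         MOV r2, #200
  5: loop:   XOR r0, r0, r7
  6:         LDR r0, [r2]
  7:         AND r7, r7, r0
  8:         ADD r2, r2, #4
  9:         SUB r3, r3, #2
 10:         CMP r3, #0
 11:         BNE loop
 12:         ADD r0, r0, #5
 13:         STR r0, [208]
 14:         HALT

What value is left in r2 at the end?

224

MOV r7, #4 → r7=4
MOV r0, #4 → r0=4
MOV r3, #12 → r3=12
MOV r2, #200 → r2=200
XOR r0, r0, r7 → r0=4^4=0
LDR r0, [r2] → r0=M[200]=27
AND r7, r7, r0 → r7=4&27=0
ADD r2, r2, #4 → r2=200+4=204
SUB r3, r3, #2 → r3=12-2=10
CMP r3, #0  (cmp 10,0)
BNE loop: taken
XOR r0, r0, r7 → r0=27^0=27
LDR r0, [r2] → r0=M[204]=3
AND r7, r7, r0 → r7=0&3=0
ADD r2, r2, #4 → r2=204+4=208
SUB r3, r3, #2 → r3=10-2=8
CMP r3, #0  (cmp 8,0)
BNE loop: taken
XOR r0, r0, r7 → r0=3^0=3
LDR r0, [r2] → r0=M[208]=12
AND r7, r7, r0 → r7=0&12=0
ADD r2, r2, #4 → r2=208+4=212
SUB r3, r3, #2 → r3=8-2=6
CMP r3, #0  (cmp 6,0)
BNE loop: taken
XOR r0, r0, r7 → r0=12^0=12
LDR r0, [r2] → r0=M[212]=23
AND r7, r7, r0 → r7=0&23=0
ADD r2, r2, #4 → r2=212+4=216
SUB r3, r3, #2 → r3=6-2=4
CMP r3, #0  (cmp 4,0)
BNE loop: taken
XOR r0, r0, r7 → r0=23^0=23
LDR r0, [r2] → r0=M[216]=0
AND r7, r7, r0 → r7=0&0=0
ADD r2, r2, #4 → r2=216+4=220
SUB r3, r3, #2 → r3=4-2=2
CMP r3, #0  (cmp 2,0)
BNE loop: taken
XOR r0, r0, r7 → r0=0^0=0
LDR r0, [r2] → r0=M[220]=18
AND r7, r7, r0 → r7=0&18=0
ADD r2, r2, #4 → r2=220+4=224
SUB r3, r3, #2 → r3=2-2=0
CMP r3, #0  (cmp 0,0)
BNE loop: not taken
ADD r0, r0, #5 → r0=18+5=23
STR r0, [208] → M[208]=23
halt.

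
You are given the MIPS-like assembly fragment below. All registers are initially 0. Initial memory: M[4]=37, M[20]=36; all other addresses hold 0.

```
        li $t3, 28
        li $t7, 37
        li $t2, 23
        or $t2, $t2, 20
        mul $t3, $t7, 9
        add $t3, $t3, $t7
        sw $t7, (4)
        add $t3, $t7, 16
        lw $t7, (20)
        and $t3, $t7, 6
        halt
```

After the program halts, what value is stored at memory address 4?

after li $t3, 28: $t3=28
after li $t7, 37: $t7=37
after li $t2, 23: $t2=23
after or $t2, $t2, 20: $t2=23|20=23
after mul $t3, $t7, 9: $t3=37*9=333
after add $t3, $t3, $t7: $t3=333+37=370
sw $t7, (4) → M[4]=37
after add $t3, $t7, 16: $t3=37+16=53
after lw $t7, (20): $t7=M[20]=36
after and $t3, $t7, 6: $t3=36&6=4
halt.

37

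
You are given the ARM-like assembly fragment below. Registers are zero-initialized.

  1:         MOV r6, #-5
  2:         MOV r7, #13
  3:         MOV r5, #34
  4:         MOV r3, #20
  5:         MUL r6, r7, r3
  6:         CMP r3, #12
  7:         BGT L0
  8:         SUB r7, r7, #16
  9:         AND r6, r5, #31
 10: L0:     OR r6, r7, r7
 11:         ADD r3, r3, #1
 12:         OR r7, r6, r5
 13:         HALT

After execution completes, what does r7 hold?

47

MOV r6, #-5 → r6=-5
MOV r7, #13 → r7=13
MOV r5, #34 → r5=34
MOV r3, #20 → r3=20
MUL r6, r7, r3 → r6=13*20=260
CMP r3, #12  (cmp 20,12)
BGT L0: taken
OR r6, r7, r7 → r6=13|13=13
ADD r3, r3, #1 → r3=20+1=21
OR r7, r6, r5 → r7=13|34=47
halt.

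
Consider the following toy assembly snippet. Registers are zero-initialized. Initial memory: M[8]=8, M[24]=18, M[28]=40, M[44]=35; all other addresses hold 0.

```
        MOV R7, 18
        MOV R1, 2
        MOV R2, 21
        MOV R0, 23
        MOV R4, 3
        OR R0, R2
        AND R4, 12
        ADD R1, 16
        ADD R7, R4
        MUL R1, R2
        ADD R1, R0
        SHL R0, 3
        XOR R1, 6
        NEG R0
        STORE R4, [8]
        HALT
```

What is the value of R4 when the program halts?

MOV R7, 18 → R7=18
MOV R1, 2 → R1=2
MOV R2, 21 → R2=21
MOV R0, 23 → R0=23
MOV R4, 3 → R4=3
OR R0, R2 → R0=23|21=23
AND R4, 12 → R4=3&12=0
ADD R1, 16 → R1=2+16=18
ADD R7, R4 → R7=18+0=18
MUL R1, R2 → R1=18*21=378
ADD R1, R0 → R1=378+23=401
SHL R0, 3 → R0=23<<3=184
XOR R1, 6 → R1=401^6=407
NEG R0 → R0=-(184)=-184
STORE R4, [8] → M[8]=0
halt.

0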